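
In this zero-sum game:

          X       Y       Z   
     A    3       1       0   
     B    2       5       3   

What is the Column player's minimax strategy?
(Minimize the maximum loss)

Column should play X or Z (all achieve the minimum), value = 3

Work:
Column player minimizes Row's maximum payoff:
Column X: max payoff to Row = 3
Column Y: max payoff to Row = 5
Column Z: max payoff to Row = 3
Minimum is 3, achieved by columns X, Z (tied).
Each of X or Z is a minimax strategy.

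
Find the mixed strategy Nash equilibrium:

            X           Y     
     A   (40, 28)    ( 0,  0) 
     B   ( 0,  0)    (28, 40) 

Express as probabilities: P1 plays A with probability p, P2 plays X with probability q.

p = 0.5882, q = 0.4118

Work:
Find probabilities that make opponent indifferent:
P2 chooses q to make P1 indifferent between A and B
P1 chooses p to make P2 indifferent between X and Y
Mixed NE: P1 plays (A: 0.5882, B: 0.4118), P2 plays (X: 0.4118, Y: 0.5882)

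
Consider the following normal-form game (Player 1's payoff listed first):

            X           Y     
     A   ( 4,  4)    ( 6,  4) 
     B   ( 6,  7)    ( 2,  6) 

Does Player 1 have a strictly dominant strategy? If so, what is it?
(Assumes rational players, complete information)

No strictly dominant strategy exists for Player 1

Work:
A strategy strictly dominates another if it gives a strictly higher payoff against every opponent action. Compare each pair of P1's strategies column-by-column:
  A vs B: [4 vs 6, 6 vs 2] → A does not strictly dominate B (column X: 4 ≤ 6)
  B vs A: [6 vs 4, 2 vs 6] → B does not strictly dominate A (column Y: 2 ≤ 6)
No single strategy strictly dominates all others → no strictly dominant strategy.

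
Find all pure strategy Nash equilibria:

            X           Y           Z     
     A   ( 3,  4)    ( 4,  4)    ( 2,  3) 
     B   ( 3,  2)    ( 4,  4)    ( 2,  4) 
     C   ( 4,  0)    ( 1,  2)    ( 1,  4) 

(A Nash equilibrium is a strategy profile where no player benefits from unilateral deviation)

Nash equilibrium: (A, Y), (B, Y), (B, Z)

Work:
Best responses:
  P1 vs X: payoffs [3, 3, 4] → best response C (payoff 4)
  P1 vs Y: payoffs [4, 4, 1] → best response A/B (payoff 4)
  P1 vs Z: payoffs [2, 2, 1] → best response A/B (payoff 2)
  P2 vs A: payoffs [4, 4, 3] → best response X/Y (payoff 4)
  P2 vs B: payoffs [2, 4, 4] → best response Y/Z (payoff 4)
  P2 vs C: payoffs [0, 2, 4] → best response Z (payoff 4)
Mutual best responses: (A,Y), (B,Y), (B,Z) → Nash equilibria.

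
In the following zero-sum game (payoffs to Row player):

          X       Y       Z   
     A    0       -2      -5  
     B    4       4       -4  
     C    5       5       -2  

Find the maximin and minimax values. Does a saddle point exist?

Maximin = -2, Minimax = -2, Saddle: True

Work:
Row minimums: [-5, -4, -2] → maximin = -2
Column maximums: [5, 5, -2] → minimax = -2
Saddle point exists! Game value = -2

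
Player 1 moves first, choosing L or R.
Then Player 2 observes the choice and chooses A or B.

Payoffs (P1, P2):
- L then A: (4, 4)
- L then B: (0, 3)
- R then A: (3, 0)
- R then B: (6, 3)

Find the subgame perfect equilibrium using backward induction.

P1 plays R, P2 plays A after L and B after R; Payoff (6, 3)

Work:
Backward induction:
After L: P2 chooses A → P1 gets 4
After R: P2 chooses B → P1 gets 6
P1 chooses R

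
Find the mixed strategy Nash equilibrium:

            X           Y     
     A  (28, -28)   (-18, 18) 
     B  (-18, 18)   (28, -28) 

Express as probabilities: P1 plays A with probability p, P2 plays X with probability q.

p = 0.5, q = 0.5

Work:
Find probabilities that make opponent indifferent:
P2 chooses q to make P1 indifferent between A and B
P1 chooses p to make P2 indifferent between X and Y
Mixed NE: P1 plays (A: 0.5, B: 0.5), P2 plays (X: 0.5, Y: 0.5)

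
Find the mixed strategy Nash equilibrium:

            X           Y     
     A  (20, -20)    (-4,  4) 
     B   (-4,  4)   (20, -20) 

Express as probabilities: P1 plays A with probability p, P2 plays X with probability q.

p = 0.5, q = 0.5

Work:
Find probabilities that make opponent indifferent:
P2 chooses q to make P1 indifferent between A and B
P1 chooses p to make P2 indifferent between X and Y
Mixed NE: P1 plays (A: 0.5, B: 0.5), P2 plays (X: 0.5, Y: 0.5)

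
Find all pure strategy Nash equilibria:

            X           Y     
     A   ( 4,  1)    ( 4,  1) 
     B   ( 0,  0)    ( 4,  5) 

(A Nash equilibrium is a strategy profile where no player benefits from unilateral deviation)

Nash equilibrium: (A, X), (A, Y), (B, Y)

Work:
Best responses:
  P1 vs X: payoffs [4, 0] → best response A (payoff 4)
  P1 vs Y: payoffs [4, 4] → best response A/B (payoff 4)
  P2 vs A: payoffs [1, 1] → best response X/Y (payoff 1)
  P2 vs B: payoffs [0, 5] → best response Y (payoff 5)
Mutual best responses: (A,X), (A,Y), (B,Y) → Nash equilibria.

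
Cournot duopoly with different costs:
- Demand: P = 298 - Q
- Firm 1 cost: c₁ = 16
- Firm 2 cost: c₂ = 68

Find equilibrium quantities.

q₁* = 111.33, q₂* = 59.33

Work:
Reaction: q₁ = (298 - 16 - q₂)/2
Reaction: q₂ = (298 - 68 - q₁)/2
Solve simultaneously:
q₁* = (298 - 2×16 + 68)/3 = 111.33
q₂* = (298 - 2×68 + 16)/3 = 59.33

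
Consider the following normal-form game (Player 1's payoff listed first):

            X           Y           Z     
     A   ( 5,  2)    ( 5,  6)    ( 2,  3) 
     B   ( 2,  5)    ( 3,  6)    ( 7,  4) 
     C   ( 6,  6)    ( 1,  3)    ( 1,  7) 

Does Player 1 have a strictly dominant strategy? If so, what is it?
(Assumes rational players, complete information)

No strictly dominant strategy exists for Player 1

Work:
A strategy strictly dominates another if it gives a strictly higher payoff against every opponent action. Compare each pair of P1's strategies column-by-column:
  A vs B: [5 vs 2, 5 vs 3, 2 vs 7] → A does not strictly dominate B (column Z: 2 ≤ 7)
  A vs C: [5 vs 6, 5 vs 1, 2 vs 1] → A does not strictly dominate C (column X: 5 ≤ 6)
  B vs A: [2 vs 5, 3 vs 5, 7 vs 2] → B does not strictly dominate A (column X: 2 ≤ 5)
  B vs C: [2 vs 6, 3 vs 1, 7 vs 1] → B does not strictly dominate C (column X: 2 ≤ 6)
  C vs A: [6 vs 5, 1 vs 5, 1 vs 2] → C does not strictly dominate A (column Y: 1 ≤ 5)
  C vs B: [6 vs 2, 1 vs 3, 1 vs 7] → C does not strictly dominate B (column Y: 1 ≤ 3)
No single strategy strictly dominates all others → no strictly dominant strategy.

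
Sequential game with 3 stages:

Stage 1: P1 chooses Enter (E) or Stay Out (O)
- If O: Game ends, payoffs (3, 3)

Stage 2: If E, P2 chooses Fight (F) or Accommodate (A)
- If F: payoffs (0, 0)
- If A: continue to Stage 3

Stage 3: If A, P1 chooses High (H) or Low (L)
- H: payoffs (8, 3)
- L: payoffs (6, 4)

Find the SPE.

SPE: (E, A, H); Outcome (8, 3)

Work:
Stage 3: P1 chooses H (8 vs 6)
Stage 2: P2: F->0, A->3 (anticipating H). Choose A
Stage 1: P1: O->3, E->8 (anticipating A, H). Choose E
SPE path: E -> A -> H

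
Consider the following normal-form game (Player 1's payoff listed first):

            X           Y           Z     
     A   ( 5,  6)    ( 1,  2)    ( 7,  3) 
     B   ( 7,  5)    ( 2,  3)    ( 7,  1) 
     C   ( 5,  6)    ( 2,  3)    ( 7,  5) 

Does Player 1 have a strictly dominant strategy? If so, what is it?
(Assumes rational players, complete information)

No strictly dominant strategy exists for Player 1

Work:
A strategy strictly dominates another if it gives a strictly higher payoff against every opponent action. Compare each pair of P1's strategies column-by-column:
  A vs B: [5 vs 7, 1 vs 2, 7 vs 7] → A does not strictly dominate B (column X: 5 ≤ 7)
  A vs C: [5 vs 5, 1 vs 2, 7 vs 7] → A does not strictly dominate C (column X: 5 ≤ 5)
  B vs A: [7 vs 5, 2 vs 1, 7 vs 7] → B does not strictly dominate A (column Z: 7 ≤ 7)
  B vs C: [7 vs 5, 2 vs 2, 7 vs 7] → B does not strictly dominate C (column Y: 2 ≤ 2)
  C vs A: [5 vs 5, 2 vs 1, 7 vs 7] → C does not strictly dominate A (column X: 5 ≤ 5)
  C vs B: [5 vs 7, 2 vs 2, 7 vs 7] → C does not strictly dominate B (column X: 5 ≤ 7)
No single strategy strictly dominates all others → no strictly dominant strategy.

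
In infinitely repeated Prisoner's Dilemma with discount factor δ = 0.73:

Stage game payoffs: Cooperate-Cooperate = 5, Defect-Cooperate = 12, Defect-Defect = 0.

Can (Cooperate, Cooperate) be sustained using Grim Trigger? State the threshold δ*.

δ* = 0.5833; since δ = 0.73 ≥ 0.5833, cooperation can be sustained

Work:
For Grim Trigger:
Cooperate forever: 5/(1-δ)
Defect then punished: 12 + 0·δ/(1-δ)
Need: 5/(1-δ) ≥ 12 + 0·δ/(1-δ)
Solving: δ ≥ (T-R)/(T-P) = (12-5)/(12-0) = 0.5833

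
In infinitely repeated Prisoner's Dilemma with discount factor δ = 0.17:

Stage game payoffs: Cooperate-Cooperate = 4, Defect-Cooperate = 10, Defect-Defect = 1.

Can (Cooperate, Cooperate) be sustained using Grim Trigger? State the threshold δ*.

δ* = 0.6667; since δ = 0.17 < 0.6667, cooperation cannot be sustained

Work:
For Grim Trigger:
Cooperate forever: 4/(1-δ)
Defect then punished: 10 + 1·δ/(1-δ)
Need: 4/(1-δ) ≥ 10 + 1·δ/(1-δ)
Solving: δ ≥ (T-R)/(T-P) = (10-4)/(10-1) = 0.6667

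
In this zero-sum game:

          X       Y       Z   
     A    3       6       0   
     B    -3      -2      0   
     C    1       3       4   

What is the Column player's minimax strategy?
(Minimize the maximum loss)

Column should play X, value = 3

Work:
Column player minimizes Row's maximum payoff:
Column X: max payoff to Row = 3
Column Y: max payoff to Row = 6
Column Z: max payoff to Row = 4
Minimum is 3, achieved by column X.
Minimax strategy: X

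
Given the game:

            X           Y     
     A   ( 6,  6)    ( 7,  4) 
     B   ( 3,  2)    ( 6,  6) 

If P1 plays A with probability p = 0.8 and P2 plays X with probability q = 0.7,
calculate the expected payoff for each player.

E[P1] = 5.82, E[P2] = 4.96

Work:
E[P1] = p·q·π₁(A,X) + p·(1-q)·π₁(A,Y) + (1-p)·q·π₁(B,X) + (1-p)·(1-q)·π₁(B,Y)
= 0.8·0.7·6 + 0.8·0.3·7 + 0.2·0.7·3 + 0.2·0.3·6
= 5.82

E[P2] = 4.96 (similar calculation)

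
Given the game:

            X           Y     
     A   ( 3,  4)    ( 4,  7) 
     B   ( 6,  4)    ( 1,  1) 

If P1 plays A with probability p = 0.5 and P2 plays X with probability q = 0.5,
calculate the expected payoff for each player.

E[P1] = 3.5, E[P2] = 4.0

Work:
E[P1] = p·q·π₁(A,X) + p·(1-q)·π₁(A,Y) + (1-p)·q·π₁(B,X) + (1-p)·(1-q)·π₁(B,Y)
= 0.5·0.5·3 + 0.5·0.5·4 + 0.5·0.5·6 + 0.5·0.5·1
= 3.5

E[P2] = 4.0 (similar calculation)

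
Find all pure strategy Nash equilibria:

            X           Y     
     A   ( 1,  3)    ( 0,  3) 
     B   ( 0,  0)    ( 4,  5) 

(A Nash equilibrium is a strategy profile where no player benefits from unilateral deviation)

Nash equilibrium: (A, X), (B, Y)

Work:
Best responses:
  P1 vs X: payoffs [1, 0] → best response A (payoff 1)
  P1 vs Y: payoffs [0, 4] → best response B (payoff 4)
  P2 vs A: payoffs [3, 3] → best response X/Y (payoff 3)
  P2 vs B: payoffs [0, 5] → best response Y (payoff 5)
Mutual best responses: (A,X), (B,Y) → Nash equilibria.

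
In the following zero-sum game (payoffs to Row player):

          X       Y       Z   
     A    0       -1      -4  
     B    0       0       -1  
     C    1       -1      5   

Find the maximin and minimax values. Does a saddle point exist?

Maximin = -1, Minimax = 0, Saddle: False

Work:
Row minimums: [-4, -1, -1] → maximin = -1
Column maximums: [1, 0, 5] → minimax = 0
No saddle point (maximin ≠ minimax). Mixed strategy needed.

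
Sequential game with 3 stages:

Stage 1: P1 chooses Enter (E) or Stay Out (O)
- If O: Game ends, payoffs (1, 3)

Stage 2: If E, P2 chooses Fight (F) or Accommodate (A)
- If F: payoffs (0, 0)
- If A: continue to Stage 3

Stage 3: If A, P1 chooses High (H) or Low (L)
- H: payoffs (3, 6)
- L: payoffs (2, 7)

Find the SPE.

SPE: (E, A, H); Outcome (3, 6)

Work:
Stage 3: P1 chooses H (3 vs 2)
Stage 2: P2: F->0, A->6 (anticipating H). Choose A
Stage 1: P1: O->1, E->3 (anticipating A, H). Choose E
SPE path: E -> A -> H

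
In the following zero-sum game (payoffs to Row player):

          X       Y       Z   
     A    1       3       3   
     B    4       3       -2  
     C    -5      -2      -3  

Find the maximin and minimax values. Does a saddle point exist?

Maximin = 1, Minimax = 3, Saddle: False

Work:
Row minimums: [1, -2, -5] → maximin = 1
Column maximums: [4, 3, 3] → minimax = 3
No saddle point (maximin ≠ minimax). Mixed strategy needed.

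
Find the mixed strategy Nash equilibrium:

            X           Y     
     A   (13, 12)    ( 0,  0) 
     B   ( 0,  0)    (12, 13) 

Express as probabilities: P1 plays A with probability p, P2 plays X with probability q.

p = 0.52, q = 0.48

Work:
Find probabilities that make opponent indifferent:
P2 chooses q to make P1 indifferent between A and B
P1 chooses p to make P2 indifferent between X and Y
Mixed NE: P1 plays (A: 0.52, B: 0.48), P2 plays (X: 0.48, Y: 0.52)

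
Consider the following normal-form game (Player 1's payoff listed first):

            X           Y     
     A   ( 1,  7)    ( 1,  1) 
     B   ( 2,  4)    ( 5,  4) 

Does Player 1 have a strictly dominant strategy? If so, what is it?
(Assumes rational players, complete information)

Yes, Player 1's strictly dominant strategy is B

Work:
A strategy strictly dominates another if it gives a strictly higher payoff against every opponent action. Compare each pair of P1's strategies column-by-column:
  A vs B: [1 vs 2, 1 vs 5] → A does not strictly dominate B (column X: 1 ≤ 2)
  B vs A: [2 vs 1, 5 vs 1] → B strictly dominates A
B strictly dominates every other strategy → strictly dominant.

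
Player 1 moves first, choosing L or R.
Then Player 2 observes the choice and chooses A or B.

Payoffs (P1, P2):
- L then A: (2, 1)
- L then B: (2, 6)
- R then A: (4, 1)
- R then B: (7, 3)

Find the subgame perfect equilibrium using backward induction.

P1 plays R, P2 plays B after L and B after R; Payoff (7, 3)

Work:
Backward induction:
After L: P2 chooses B → P1 gets 2
After R: P2 chooses B → P1 gets 7
P1 chooses R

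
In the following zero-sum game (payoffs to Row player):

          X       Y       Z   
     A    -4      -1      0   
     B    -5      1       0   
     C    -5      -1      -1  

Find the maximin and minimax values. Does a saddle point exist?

Maximin = -4, Minimax = -4, Saddle: True

Work:
Row minimums: [-4, -5, -5] → maximin = -4
Column maximums: [-4, 1, 0] → minimax = -4
Saddle point exists! Game value = -4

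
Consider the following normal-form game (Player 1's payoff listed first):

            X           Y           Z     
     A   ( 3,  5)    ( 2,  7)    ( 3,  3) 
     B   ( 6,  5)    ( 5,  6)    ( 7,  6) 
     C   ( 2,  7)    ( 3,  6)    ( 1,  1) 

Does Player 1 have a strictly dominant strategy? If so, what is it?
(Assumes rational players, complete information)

Yes, Player 1's strictly dominant strategy is B

Work:
A strategy strictly dominates another if it gives a strictly higher payoff against every opponent action. Compare each pair of P1's strategies column-by-column:
  A vs B: [3 vs 6, 2 vs 5, 3 vs 7] → A does not strictly dominate B (column X: 3 ≤ 6)
  A vs C: [3 vs 2, 2 vs 3, 3 vs 1] → A does not strictly dominate C (column Y: 2 ≤ 3)
  B vs A: [6 vs 3, 5 vs 2, 7 vs 3] → B strictly dominates A
  B vs C: [6 vs 2, 5 vs 3, 7 vs 1] → B strictly dominates C
  C vs A: [2 vs 3, 3 vs 2, 1 vs 3] → C does not strictly dominate A (column X: 2 ≤ 3)
  C vs B: [2 vs 6, 3 vs 5, 1 vs 7] → C does not strictly dominate B (column X: 2 ≤ 6)
B strictly dominates every other strategy → strictly dominant.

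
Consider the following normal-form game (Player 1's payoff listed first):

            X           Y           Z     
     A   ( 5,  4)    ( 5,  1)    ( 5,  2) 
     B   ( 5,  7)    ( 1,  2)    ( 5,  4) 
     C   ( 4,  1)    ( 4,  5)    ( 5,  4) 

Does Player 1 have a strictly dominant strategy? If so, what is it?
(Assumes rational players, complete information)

No strictly dominant strategy exists for Player 1

Work:
A strategy strictly dominates another if it gives a strictly higher payoff against every opponent action. Compare each pair of P1's strategies column-by-column:
  A vs B: [5 vs 5, 5 vs 1, 5 vs 5] → A does not strictly dominate B (column X: 5 ≤ 5)
  A vs C: [5 vs 4, 5 vs 4, 5 vs 5] → A does not strictly dominate C (column Z: 5 ≤ 5)
  B vs A: [5 vs 5, 1 vs 5, 5 vs 5] → B does not strictly dominate A (column X: 5 ≤ 5)
  B vs C: [5 vs 4, 1 vs 4, 5 vs 5] → B does not strictly dominate C (column Y: 1 ≤ 4)
  C vs A: [4 vs 5, 4 vs 5, 5 vs 5] → C does not strictly dominate A (column X: 4 ≤ 5)
  C vs B: [4 vs 5, 4 vs 1, 5 vs 5] → C does not strictly dominate B (column X: 4 ≤ 5)
No single strategy strictly dominates all others → no strictly dominant strategy.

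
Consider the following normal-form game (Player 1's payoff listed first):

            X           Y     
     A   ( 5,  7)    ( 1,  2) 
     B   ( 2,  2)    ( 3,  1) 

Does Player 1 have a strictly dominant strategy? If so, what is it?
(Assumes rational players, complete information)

No strictly dominant strategy exists for Player 1

Work:
A strategy strictly dominates another if it gives a strictly higher payoff against every opponent action. Compare each pair of P1's strategies column-by-column:
  A vs B: [5 vs 2, 1 vs 3] → A does not strictly dominate B (column Y: 1 ≤ 3)
  B vs A: [2 vs 5, 3 vs 1] → B does not strictly dominate A (column X: 2 ≤ 5)
No single strategy strictly dominates all others → no strictly dominant strategy.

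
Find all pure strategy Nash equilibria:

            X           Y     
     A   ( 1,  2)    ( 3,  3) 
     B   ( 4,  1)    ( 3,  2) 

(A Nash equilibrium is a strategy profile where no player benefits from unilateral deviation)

Nash equilibrium: (A, Y), (B, Y)

Work:
Best responses:
  P1 vs X: payoffs [1, 4] → best response B (payoff 4)
  P1 vs Y: payoffs [3, 3] → best response A/B (payoff 3)
  P2 vs A: payoffs [2, 3] → best response Y (payoff 3)
  P2 vs B: payoffs [1, 2] → best response Y (payoff 2)
Mutual best responses: (A,Y), (B,Y) → Nash equilibria.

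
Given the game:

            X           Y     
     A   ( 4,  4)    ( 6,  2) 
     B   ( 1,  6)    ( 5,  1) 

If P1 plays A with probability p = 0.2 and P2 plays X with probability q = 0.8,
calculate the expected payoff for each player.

E[P1] = 2.32, E[P2] = 4.72

Work:
E[P1] = p·q·π₁(A,X) + p·(1-q)·π₁(A,Y) + (1-p)·q·π₁(B,X) + (1-p)·(1-q)·π₁(B,Y)
= 0.2·0.8·4 + 0.2·0.2·6 + 0.8·0.8·1 + 0.8·0.2·5
= 2.32

E[P2] = 4.72 (similar calculation)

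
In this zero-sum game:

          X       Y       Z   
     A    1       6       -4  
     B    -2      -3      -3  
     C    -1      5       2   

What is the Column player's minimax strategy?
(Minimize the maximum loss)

Column should play X, value = 1

Work:
Column player minimizes Row's maximum payoff:
Column X: max payoff to Row = 1
Column Y: max payoff to Row = 6
Column Z: max payoff to Row = 2
Minimum is 1, achieved by column X.
Minimax strategy: X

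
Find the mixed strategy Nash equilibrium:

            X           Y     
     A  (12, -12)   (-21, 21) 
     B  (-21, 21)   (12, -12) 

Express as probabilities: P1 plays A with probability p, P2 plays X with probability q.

p = 0.5, q = 0.5

Work:
Find probabilities that make opponent indifferent:
P2 chooses q to make P1 indifferent between A and B
P1 chooses p to make P2 indifferent between X and Y
Mixed NE: P1 plays (A: 0.5, B: 0.5), P2 plays (X: 0.5, Y: 0.5)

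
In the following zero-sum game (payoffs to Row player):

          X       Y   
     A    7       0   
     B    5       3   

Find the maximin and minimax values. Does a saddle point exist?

Maximin = 3, Minimax = 3, Saddle: True

Work:
Row minimums: [0, 3] → maximin = 3
Column maximums: [7, 3] → minimax = 3
Saddle point exists! Game value = 3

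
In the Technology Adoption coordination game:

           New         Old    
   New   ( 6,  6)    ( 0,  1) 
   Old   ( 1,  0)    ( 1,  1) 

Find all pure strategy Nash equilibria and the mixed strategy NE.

Pure NE: (New, New) and (Old, Old); Mixed NE: p = 0.1667, q = 0.1667

Work:
Check pure NE:
(New, New): (6, 6) - no unilateral deviation beneficial
(Old, Old): (1, 1) - no unilateral deviation beneficial
Mixed NE: P1 plays New with p = 0.1667, P2 plays New with q = 0.1667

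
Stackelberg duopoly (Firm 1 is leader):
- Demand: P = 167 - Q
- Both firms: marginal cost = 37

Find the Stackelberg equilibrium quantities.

q₁* (leader) = 65.0, q₂* (follower) = 32.5

Work:
Follower's reaction: q₂ = (a - c - q₁)/2
Leader substitutes: π₁ = q₁·(a - q₁ - (a-c-q₁)/2 - c)
FOC: q₁* = (167 - 37)/2 = 65.00
Then: q₂* = (167 - 37 - 65.0)/2 = 32.50
Leader has first-mover advantage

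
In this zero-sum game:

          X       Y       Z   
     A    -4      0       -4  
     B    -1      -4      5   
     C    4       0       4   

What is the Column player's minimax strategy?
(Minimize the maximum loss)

Column should play Y, value = 0

Work:
Column player minimizes Row's maximum payoff:
Column X: max payoff to Row = 4
Column Y: max payoff to Row = 0
Column Z: max payoff to Row = 5
Minimum is 0, achieved by column Y.
Minimax strategy: Y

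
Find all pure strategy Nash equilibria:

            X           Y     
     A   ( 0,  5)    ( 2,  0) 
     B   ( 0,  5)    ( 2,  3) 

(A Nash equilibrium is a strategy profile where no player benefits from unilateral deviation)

Nash equilibrium: (A, X), (B, X)

Work:
Best responses:
  P1 vs X: payoffs [0, 0] → best response A/B (payoff 0)
  P1 vs Y: payoffs [2, 2] → best response A/B (payoff 2)
  P2 vs A: payoffs [5, 0] → best response X (payoff 5)
  P2 vs B: payoffs [5, 3] → best response X (payoff 5)
Mutual best responses: (A,X), (B,X) → Nash equilibria.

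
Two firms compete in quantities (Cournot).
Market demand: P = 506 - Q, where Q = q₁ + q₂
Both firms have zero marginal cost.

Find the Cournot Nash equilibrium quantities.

q₁* = q₂* = 168.67; P* = 168.67

Work:
Profit: π_i = P·q_i = (a - q_i - q_j)·q_i
FOC: ∂π_i/∂q_i = a - 2q_i - q_j = 0
Reaction function: q_i = (506 - q_j)/2
Symmetry: q* = 506/3 = 168.67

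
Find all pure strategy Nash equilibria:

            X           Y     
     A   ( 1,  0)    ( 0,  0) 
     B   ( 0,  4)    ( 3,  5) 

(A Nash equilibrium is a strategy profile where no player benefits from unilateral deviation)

Nash equilibrium: (A, X), (B, Y)

Work:
Best responses:
  P1 vs X: payoffs [1, 0] → best response A (payoff 1)
  P1 vs Y: payoffs [0, 3] → best response B (payoff 3)
  P2 vs A: payoffs [0, 0] → best response X/Y (payoff 0)
  P2 vs B: payoffs [4, 5] → best response Y (payoff 5)
Mutual best responses: (A,X), (B,Y) → Nash equilibria.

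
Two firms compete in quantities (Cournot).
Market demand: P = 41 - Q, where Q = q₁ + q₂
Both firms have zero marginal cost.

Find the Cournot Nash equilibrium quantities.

q₁* = q₂* = 13.67; P* = 13.67

Work:
Profit: π_i = P·q_i = (a - q_i - q_j)·q_i
FOC: ∂π_i/∂q_i = a - 2q_i - q_j = 0
Reaction function: q_i = (41 - q_j)/2
Symmetry: q* = 41/3 = 13.67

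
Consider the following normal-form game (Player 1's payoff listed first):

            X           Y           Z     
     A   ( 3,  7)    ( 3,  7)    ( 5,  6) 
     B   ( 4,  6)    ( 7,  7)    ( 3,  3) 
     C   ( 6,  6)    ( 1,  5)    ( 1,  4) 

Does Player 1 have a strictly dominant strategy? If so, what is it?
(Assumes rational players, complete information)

No strictly dominant strategy exists for Player 1

Work:
A strategy strictly dominates another if it gives a strictly higher payoff against every opponent action. Compare each pair of P1's strategies column-by-column:
  A vs B: [3 vs 4, 3 vs 7, 5 vs 3] → A does not strictly dominate B (column X: 3 ≤ 4)
  A vs C: [3 vs 6, 3 vs 1, 5 vs 1] → A does not strictly dominate C (column X: 3 ≤ 6)
  B vs A: [4 vs 3, 7 vs 3, 3 vs 5] → B does not strictly dominate A (column Z: 3 ≤ 5)
  B vs C: [4 vs 6, 7 vs 1, 3 vs 1] → B does not strictly dominate C (column X: 4 ≤ 6)
  C vs A: [6 vs 3, 1 vs 3, 1 vs 5] → C does not strictly dominate A (column Y: 1 ≤ 3)
  C vs B: [6 vs 4, 1 vs 7, 1 vs 3] → C does not strictly dominate B (column Y: 1 ≤ 7)
No single strategy strictly dominates all others → no strictly dominant strategy.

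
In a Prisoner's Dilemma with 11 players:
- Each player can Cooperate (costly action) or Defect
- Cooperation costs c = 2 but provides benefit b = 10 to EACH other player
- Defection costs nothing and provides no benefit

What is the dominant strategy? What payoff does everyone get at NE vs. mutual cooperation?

Dominant: Defect; NE payoff = 0; Coop payoff = 98

Work:
Defect dominates (saves cost c = 2, benefit to others is external)
NE: All defect → everyone gets 0
If all cooperate: each receives (10)×10 - 2 = 98
Social dilemma: 98 > 0 but NE gives 0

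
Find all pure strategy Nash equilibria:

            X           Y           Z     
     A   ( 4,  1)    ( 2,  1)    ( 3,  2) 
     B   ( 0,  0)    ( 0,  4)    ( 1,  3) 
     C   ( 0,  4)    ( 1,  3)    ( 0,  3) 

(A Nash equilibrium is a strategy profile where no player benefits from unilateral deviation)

Nash equilibrium: (A, Z)

Work:
Best responses:
  P1 vs X: payoffs [4, 0, 0] → best response A (payoff 4)
  P1 vs Y: payoffs [2, 0, 1] → best response A (payoff 2)
  P1 vs Z: payoffs [3, 1, 0] → best response A (payoff 3)
  P2 vs A: payoffs [1, 1, 2] → best response Z (payoff 2)
  P2 vs B: payoffs [0, 4, 3] → best response Y (payoff 4)
  P2 vs C: payoffs [4, 3, 3] → best response X (payoff 4)
Mutual best responses: (A,Z) → Nash equilibria.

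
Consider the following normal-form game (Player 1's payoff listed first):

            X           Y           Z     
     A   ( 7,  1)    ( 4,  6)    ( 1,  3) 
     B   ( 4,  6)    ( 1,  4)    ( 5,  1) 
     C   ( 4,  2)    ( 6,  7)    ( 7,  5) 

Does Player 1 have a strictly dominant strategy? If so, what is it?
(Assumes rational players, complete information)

No strictly dominant strategy exists for Player 1

Work:
A strategy strictly dominates another if it gives a strictly higher payoff against every opponent action. Compare each pair of P1's strategies column-by-column:
  A vs B: [7 vs 4, 4 vs 1, 1 vs 5] → A does not strictly dominate B (column Z: 1 ≤ 5)
  A vs C: [7 vs 4, 4 vs 6, 1 vs 7] → A does not strictly dominate C (column Y: 4 ≤ 6)
  B vs A: [4 vs 7, 1 vs 4, 5 vs 1] → B does not strictly dominate A (column X: 4 ≤ 7)
  B vs C: [4 vs 4, 1 vs 6, 5 vs 7] → B does not strictly dominate C (column X: 4 ≤ 4)
  C vs A: [4 vs 7, 6 vs 4, 7 vs 1] → C does not strictly dominate A (column X: 4 ≤ 7)
  C vs B: [4 vs 4, 6 vs 1, 7 vs 5] → C does not strictly dominate B (column X: 4 ≤ 4)
No single strategy strictly dominates all others → no strictly dominant strategy.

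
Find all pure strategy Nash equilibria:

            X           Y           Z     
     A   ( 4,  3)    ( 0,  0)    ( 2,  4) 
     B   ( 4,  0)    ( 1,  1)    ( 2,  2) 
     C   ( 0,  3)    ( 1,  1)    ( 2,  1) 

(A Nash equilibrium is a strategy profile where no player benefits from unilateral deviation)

Nash equilibrium: (A, Z), (B, Z)

Work:
Best responses:
  P1 vs X: payoffs [4, 4, 0] → best response A/B (payoff 4)
  P1 vs Y: payoffs [0, 1, 1] → best response B/C (payoff 1)
  P1 vs Z: payoffs [2, 2, 2] → best response A/B/C (payoff 2)
  P2 vs A: payoffs [3, 0, 4] → best response Z (payoff 4)
  P2 vs B: payoffs [0, 1, 2] → best response Z (payoff 2)
  P2 vs C: payoffs [3, 1, 1] → best response X (payoff 3)
Mutual best responses: (A,Z), (B,Z) → Nash equilibria.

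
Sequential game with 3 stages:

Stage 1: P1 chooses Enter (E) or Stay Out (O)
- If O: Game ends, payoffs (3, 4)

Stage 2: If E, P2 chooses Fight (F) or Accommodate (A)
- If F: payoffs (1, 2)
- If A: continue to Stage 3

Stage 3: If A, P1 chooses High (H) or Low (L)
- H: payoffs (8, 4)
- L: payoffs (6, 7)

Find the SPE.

SPE: (E, A, H); Outcome (8, 4)

Work:
Stage 3: P1 chooses H (8 vs 6)
Stage 2: P2: F->2, A->4 (anticipating H). Choose A
Stage 1: P1: O->3, E->8 (anticipating A, H). Choose E
SPE path: E -> A -> H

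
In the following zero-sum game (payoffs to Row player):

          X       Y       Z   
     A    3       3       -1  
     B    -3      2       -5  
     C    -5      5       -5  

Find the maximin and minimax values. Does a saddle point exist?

Maximin = -1, Minimax = -1, Saddle: True

Work:
Row minimums: [-1, -5, -5] → maximin = -1
Column maximums: [3, 5, -1] → minimax = -1
Saddle point exists! Game value = -1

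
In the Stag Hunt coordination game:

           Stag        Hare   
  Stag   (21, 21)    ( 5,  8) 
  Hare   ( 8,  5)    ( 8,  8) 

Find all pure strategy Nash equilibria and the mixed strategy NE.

Pure NE: (Stag, Stag) and (Hare, Hare); Mixed NE: p = 0.1875, q = 0.1875

Work:
Check pure NE:
(Stag, Stag): (21, 21) - no unilateral deviation beneficial
(Hare, Hare): (8, 8) - no unilateral deviation beneficial
Mixed NE: P1 plays Stag with p = 0.1875, P2 plays Stag with q = 0.1875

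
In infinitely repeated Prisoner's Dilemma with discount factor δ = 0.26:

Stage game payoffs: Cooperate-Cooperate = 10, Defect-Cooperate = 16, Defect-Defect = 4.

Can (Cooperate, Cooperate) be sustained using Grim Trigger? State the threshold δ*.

δ* = 0.5; since δ = 0.26 < 0.5, cooperation cannot be sustained

Work:
For Grim Trigger:
Cooperate forever: 10/(1-δ)
Defect then punished: 16 + 4·δ/(1-δ)
Need: 10/(1-δ) ≥ 16 + 4·δ/(1-δ)
Solving: δ ≥ (T-R)/(T-P) = (16-10)/(16-4) = 0.5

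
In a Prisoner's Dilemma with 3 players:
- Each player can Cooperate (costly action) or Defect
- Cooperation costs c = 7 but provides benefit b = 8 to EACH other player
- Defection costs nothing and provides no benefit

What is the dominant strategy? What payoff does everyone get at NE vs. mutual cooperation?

Dominant: Defect; NE payoff = 0; Coop payoff = 9

Work:
Defect dominates (saves cost c = 7, benefit to others is external)
NE: All defect → everyone gets 0
If all cooperate: each receives (2)×8 - 7 = 9
Social dilemma: 9 > 0 but NE gives 0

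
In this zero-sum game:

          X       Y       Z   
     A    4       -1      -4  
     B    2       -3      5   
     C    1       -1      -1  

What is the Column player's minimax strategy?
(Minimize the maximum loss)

Column should play Y, value = -1

Work:
Column player minimizes Row's maximum payoff:
Column X: max payoff to Row = 4
Column Y: max payoff to Row = -1
Column Z: max payoff to Row = 5
Minimum is -1, achieved by column Y.
Minimax strategy: Y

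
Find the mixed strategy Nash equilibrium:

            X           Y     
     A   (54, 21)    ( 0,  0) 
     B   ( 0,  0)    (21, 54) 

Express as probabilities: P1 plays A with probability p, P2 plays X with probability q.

p = 0.72, q = 0.28

Work:
Find probabilities that make opponent indifferent:
P2 chooses q to make P1 indifferent between A and B
P1 chooses p to make P2 indifferent between X and Y
Mixed NE: P1 plays (A: 0.72, B: 0.28), P2 plays (X: 0.28, Y: 0.72)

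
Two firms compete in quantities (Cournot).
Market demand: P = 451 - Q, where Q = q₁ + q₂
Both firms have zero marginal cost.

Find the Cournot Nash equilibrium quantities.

q₁* = q₂* = 150.33; P* = 150.33

Work:
Profit: π_i = P·q_i = (a - q_i - q_j)·q_i
FOC: ∂π_i/∂q_i = a - 2q_i - q_j = 0
Reaction function: q_i = (451 - q_j)/2
Symmetry: q* = 451/3 = 150.33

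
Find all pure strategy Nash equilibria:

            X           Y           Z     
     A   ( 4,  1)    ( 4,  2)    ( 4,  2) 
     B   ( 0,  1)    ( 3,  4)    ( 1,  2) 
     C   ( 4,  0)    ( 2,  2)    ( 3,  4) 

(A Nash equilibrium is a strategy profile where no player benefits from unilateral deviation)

Nash equilibrium: (A, Y), (A, Z)

Work:
Best responses:
  P1 vs X: payoffs [4, 0, 4] → best response A/C (payoff 4)
  P1 vs Y: payoffs [4, 3, 2] → best response A (payoff 4)
  P1 vs Z: payoffs [4, 1, 3] → best response A (payoff 4)
  P2 vs A: payoffs [1, 2, 2] → best response Y/Z (payoff 2)
  P2 vs B: payoffs [1, 4, 2] → best response Y (payoff 4)
  P2 vs C: payoffs [0, 2, 4] → best response Z (payoff 4)
Mutual best responses: (A,Y), (A,Z) → Nash equilibria.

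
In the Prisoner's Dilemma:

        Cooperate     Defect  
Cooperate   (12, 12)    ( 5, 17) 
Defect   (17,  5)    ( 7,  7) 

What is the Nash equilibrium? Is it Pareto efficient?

(Defect, Defect) is NE; not Pareto efficient

Work:
Defect dominates Cooperate for both players:
If P2 cooperates: Defect (17) > Cooperate (12)
If P2 defects: Defect (7) > Cooperate (5)
NE: (Defect, Defect) with payoff (7, 7)
But (Cooperate, Cooperate) = (12, 12) Pareto dominates (7, 7)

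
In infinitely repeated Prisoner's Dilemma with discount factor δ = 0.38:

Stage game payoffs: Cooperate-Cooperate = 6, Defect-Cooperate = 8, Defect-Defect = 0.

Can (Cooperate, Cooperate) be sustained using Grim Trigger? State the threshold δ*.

δ* = 0.25; since δ = 0.38 ≥ 0.25, cooperation can be sustained

Work:
For Grim Trigger:
Cooperate forever: 6/(1-δ)
Defect then punished: 8 + 0·δ/(1-δ)
Need: 6/(1-δ) ≥ 8 + 0·δ/(1-δ)
Solving: δ ≥ (T-R)/(T-P) = (8-6)/(8-0) = 0.25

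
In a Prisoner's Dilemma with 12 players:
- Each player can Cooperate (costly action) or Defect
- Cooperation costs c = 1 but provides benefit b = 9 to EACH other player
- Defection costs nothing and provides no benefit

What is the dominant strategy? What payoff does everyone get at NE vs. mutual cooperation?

Dominant: Defect; NE payoff = 0; Coop payoff = 98

Work:
Defect dominates (saves cost c = 1, benefit to others is external)
NE: All defect → everyone gets 0
If all cooperate: each receives (11)×9 - 1 = 98
Social dilemma: 98 > 0 but NE gives 0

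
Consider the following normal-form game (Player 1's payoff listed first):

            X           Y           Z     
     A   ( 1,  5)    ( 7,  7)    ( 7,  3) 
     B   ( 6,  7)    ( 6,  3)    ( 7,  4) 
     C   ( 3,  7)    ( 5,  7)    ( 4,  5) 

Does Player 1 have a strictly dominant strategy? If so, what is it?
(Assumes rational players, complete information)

No strictly dominant strategy exists for Player 1

Work:
A strategy strictly dominates another if it gives a strictly higher payoff against every opponent action. Compare each pair of P1's strategies column-by-column:
  A vs B: [1 vs 6, 7 vs 6, 7 vs 7] → A does not strictly dominate B (column X: 1 ≤ 6)
  A vs C: [1 vs 3, 7 vs 5, 7 vs 4] → A does not strictly dominate C (column X: 1 ≤ 3)
  B vs A: [6 vs 1, 6 vs 7, 7 vs 7] → B does not strictly dominate A (column Y: 6 ≤ 7)
  B vs C: [6 vs 3, 6 vs 5, 7 vs 4] → B strictly dominates C
  C vs A: [3 vs 1, 5 vs 7, 4 vs 7] → C does not strictly dominate A (column Y: 5 ≤ 7)
  C vs B: [3 vs 6, 5 vs 6, 4 vs 7] → C does not strictly dominate B (column X: 3 ≤ 6)
No single strategy strictly dominates all others → no strictly dominant strategy.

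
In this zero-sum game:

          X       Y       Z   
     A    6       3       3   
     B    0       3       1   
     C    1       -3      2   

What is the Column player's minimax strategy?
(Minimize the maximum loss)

Column should play Y or Z (all achieve the minimum), value = 3

Work:
Column player minimizes Row's maximum payoff:
Column X: max payoff to Row = 6
Column Y: max payoff to Row = 3
Column Z: max payoff to Row = 3
Minimum is 3, achieved by columns Y, Z (tied).
Each of Y or Z is a minimax strategy.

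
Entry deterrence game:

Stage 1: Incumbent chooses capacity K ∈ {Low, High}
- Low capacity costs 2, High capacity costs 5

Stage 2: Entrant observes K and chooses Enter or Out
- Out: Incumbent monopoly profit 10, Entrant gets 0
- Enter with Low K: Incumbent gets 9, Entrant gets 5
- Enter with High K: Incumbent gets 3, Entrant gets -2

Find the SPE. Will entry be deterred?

SPE: (Low, Enter|Low, Out|High); Entry not deterred. Incumbent net profit = 7, Entrant gets 5

Work:
After Low K: Entrant enters (5 > 0)
After High K: Entrant stays out (-2 < 0)
Incumbent: Low → 9−2=7, High → 10−5=5
Incumbent chooses Low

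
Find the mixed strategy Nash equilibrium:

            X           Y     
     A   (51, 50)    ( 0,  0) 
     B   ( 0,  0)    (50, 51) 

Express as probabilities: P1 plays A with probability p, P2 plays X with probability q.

p = 0.505, q = 0.495

Work:
Find probabilities that make opponent indifferent:
P2 chooses q to make P1 indifferent between A and B
P1 chooses p to make P2 indifferent between X and Y
Mixed NE: P1 plays (A: 0.505, B: 0.495), P2 plays (X: 0.495, Y: 0.505)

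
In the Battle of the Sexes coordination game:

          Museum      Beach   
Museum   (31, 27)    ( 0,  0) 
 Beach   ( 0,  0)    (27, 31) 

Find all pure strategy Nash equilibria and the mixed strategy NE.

Pure NE: (Museum, Museum) and (Beach, Beach); Mixed NE: p = 0.5345, q = 0.4655

Work:
Check pure NE:
(Museum, Museum): (31, 27) - no unilateral deviation beneficial
(Beach, Beach): (27, 31) - no unilateral deviation beneficial
Mixed NE: P1 plays Museum with p = 0.5345, P2 plays Museum with q = 0.4655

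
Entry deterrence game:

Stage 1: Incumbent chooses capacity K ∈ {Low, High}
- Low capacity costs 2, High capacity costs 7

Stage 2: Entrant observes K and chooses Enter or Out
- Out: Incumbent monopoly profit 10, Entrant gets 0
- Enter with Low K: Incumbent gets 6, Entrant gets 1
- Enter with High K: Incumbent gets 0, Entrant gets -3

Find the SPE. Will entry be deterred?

SPE: (Low, Enter|Low, Out|High); Entry not deterred. Incumbent net profit = 4, Entrant gets 1

Work:
After Low K: Entrant enters (1 > 0)
After High K: Entrant stays out (-3 < 0)
Incumbent: Low → 6−2=4, High → 10−7=3
Incumbent chooses Low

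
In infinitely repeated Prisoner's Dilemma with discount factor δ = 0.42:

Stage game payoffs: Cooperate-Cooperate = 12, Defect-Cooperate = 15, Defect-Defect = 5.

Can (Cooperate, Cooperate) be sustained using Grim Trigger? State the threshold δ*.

δ* = 0.3; since δ = 0.42 ≥ 0.3, cooperation can be sustained

Work:
For Grim Trigger:
Cooperate forever: 12/(1-δ)
Defect then punished: 15 + 5·δ/(1-δ)
Need: 12/(1-δ) ≥ 15 + 5·δ/(1-δ)
Solving: δ ≥ (T-R)/(T-P) = (15-12)/(15-5) = 0.3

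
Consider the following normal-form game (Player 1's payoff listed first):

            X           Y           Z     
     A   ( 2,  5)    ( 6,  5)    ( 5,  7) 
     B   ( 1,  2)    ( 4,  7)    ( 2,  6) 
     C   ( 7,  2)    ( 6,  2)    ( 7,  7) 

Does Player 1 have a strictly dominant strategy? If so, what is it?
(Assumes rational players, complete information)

No strictly dominant strategy exists for Player 1

Work:
A strategy strictly dominates another if it gives a strictly higher payoff against every opponent action. Compare each pair of P1's strategies column-by-column:
  A vs B: [2 vs 1, 6 vs 4, 5 vs 2] → A strictly dominates B
  A vs C: [2 vs 7, 6 vs 6, 5 vs 7] → A does not strictly dominate C (column X: 2 ≤ 7)
  B vs A: [1 vs 2, 4 vs 6, 2 vs 5] → B does not strictly dominate A (column X: 1 ≤ 2)
  B vs C: [1 vs 7, 4 vs 6, 2 vs 7] → B does not strictly dominate C (column X: 1 ≤ 7)
  C vs A: [7 vs 2, 6 vs 6, 7 vs 5] → C does not strictly dominate A (column Y: 6 ≤ 6)
  C vs B: [7 vs 1, 6 vs 4, 7 vs 2] → C strictly dominates B
No single strategy strictly dominates all others → no strictly dominant strategy.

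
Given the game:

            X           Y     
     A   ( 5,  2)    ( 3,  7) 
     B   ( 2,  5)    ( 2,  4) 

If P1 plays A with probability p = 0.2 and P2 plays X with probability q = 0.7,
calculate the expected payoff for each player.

E[P1] = 2.48, E[P2] = 4.46

Work:
E[P1] = p·q·π₁(A,X) + p·(1-q)·π₁(A,Y) + (1-p)·q·π₁(B,X) + (1-p)·(1-q)·π₁(B,Y)
= 0.2·0.7·5 + 0.2·0.3·3 + 0.8·0.7·2 + 0.8·0.3·2
= 2.48

E[P2] = 4.46 (similar calculation)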